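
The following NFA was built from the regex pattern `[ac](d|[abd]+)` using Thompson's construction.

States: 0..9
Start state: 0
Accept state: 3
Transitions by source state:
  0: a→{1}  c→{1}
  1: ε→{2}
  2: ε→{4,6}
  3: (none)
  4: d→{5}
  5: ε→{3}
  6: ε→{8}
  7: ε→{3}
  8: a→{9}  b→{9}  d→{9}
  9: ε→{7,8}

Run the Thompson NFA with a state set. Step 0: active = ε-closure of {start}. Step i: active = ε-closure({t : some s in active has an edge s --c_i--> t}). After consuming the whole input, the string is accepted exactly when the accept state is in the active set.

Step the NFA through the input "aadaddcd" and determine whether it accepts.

Answer: REJECT

Steps:
start: ε-closure({0}) = {0}
'a' @ 1: {1,2,4,6,8}
'a' @ 2: {3,7,8,9}  ✓accept
'd' @ 3: {3,7,8,9}  ✓accept
'a' @ 4: {3,7,8,9}  ✓accept
'd' @ 5: {3,7,8,9}  ✓accept
'd' @ 6: {3,7,8,9}  ✓accept
'c' @ 7: {}  — state set empty
rest 'd' ignored (set empty)
after full input: {}  (accept=3 not in)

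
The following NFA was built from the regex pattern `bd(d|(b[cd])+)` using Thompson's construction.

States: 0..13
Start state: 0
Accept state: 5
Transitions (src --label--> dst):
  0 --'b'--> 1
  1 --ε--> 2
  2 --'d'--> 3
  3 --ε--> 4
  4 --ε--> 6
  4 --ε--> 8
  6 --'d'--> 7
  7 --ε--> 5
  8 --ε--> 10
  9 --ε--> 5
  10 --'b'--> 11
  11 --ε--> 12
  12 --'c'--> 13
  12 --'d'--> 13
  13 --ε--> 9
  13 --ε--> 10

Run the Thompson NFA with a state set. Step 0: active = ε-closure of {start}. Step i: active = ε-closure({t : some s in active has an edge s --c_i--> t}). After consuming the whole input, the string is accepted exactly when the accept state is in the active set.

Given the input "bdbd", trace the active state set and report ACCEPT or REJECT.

Answer: ACCEPT

Derivation:
initial (ε-close {0}): {0}
'b' @ 1: {1,2}
'd' @ 2: {3,4,6,8,10}
'b' @ 3: {11,12}
'd' @ 4: {5,9,10,13}  [accepting]
end set {5,9,10,13} — state 5 in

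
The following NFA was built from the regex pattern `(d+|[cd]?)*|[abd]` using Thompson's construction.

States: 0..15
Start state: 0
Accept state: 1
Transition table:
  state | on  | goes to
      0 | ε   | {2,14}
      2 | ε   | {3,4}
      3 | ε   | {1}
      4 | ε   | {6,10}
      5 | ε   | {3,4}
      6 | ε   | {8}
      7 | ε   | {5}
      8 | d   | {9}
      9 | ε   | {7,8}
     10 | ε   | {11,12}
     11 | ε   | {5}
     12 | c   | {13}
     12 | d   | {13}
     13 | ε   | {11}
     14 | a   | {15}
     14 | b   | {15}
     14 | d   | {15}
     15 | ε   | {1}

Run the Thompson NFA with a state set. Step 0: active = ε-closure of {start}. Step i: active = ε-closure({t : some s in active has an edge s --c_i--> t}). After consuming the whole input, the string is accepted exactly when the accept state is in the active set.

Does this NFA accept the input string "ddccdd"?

Answer: ACCEPT

Steps:
initial (ε-close {0}): {0,1,2,3,4,5,6,8,10,11,12,14}
'd' @ 1: {1,3,4,5,6,7,8,9,10,11,12,13,15}  (accept∈set)
'd' @ 2: {1,3,4,5,6,7,8,9,10,11,12,13}  (accept∈set)
'c' @ 3: {1,3,4,5,6,8,10,11,12,13}  (accept∈set)
'c' @ 4: {1,3,4,5,6,8,10,11,12,13}  (accept∈set)
'd' @ 5: {1,3,4,5,6,7,8,9,10,11,12,13}  (accept∈set)
'd' @ 6: {1,3,4,5,6,7,8,9,10,11,12,13}  (accept∈set)
final: {1,3,4,5,6,7,8,9,10,11,12,13}; accept 1 in set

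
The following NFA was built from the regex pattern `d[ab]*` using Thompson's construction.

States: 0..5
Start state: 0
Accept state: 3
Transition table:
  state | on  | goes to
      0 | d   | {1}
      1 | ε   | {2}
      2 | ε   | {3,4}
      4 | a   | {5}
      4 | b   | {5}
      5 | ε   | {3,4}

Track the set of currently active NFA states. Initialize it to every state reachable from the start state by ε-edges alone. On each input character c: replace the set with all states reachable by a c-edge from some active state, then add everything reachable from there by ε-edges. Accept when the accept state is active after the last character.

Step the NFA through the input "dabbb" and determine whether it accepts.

Answer: ACCEPT

Derivation:
initial (ε-close {0}): {0}
'd' @ 1: {1,2,3,4}  ✓accept
'a' @ 2: {3,4,5}  ✓accept
'b' @ 3: {3,4,5}  ✓accept
'b' @ 4: {3,4,5}  ✓accept
'b' @ 5: {3,4,5}  ✓accept
end set {3,4,5} — state 3 in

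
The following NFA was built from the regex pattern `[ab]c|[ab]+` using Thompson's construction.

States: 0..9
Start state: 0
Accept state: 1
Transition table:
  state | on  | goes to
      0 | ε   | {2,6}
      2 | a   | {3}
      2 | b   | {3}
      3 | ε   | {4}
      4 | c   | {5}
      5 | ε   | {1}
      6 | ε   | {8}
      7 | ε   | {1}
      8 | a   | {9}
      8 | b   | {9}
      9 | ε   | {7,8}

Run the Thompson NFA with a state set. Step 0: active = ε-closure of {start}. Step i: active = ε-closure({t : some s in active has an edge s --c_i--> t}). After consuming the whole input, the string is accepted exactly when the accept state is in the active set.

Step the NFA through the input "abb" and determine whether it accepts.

Answer: ACCEPT

Derivation:
start: ε-closure({0}) = {0,2,6,8}
'a' @ 1: {1,3,4,7,8,9}  (accept∈set)
'b' @ 2: {1,7,8,9}  (accept∈set)
'b' @ 3: {1,7,8,9}  (accept∈set)
end set {1,7,8,9} — state 1 in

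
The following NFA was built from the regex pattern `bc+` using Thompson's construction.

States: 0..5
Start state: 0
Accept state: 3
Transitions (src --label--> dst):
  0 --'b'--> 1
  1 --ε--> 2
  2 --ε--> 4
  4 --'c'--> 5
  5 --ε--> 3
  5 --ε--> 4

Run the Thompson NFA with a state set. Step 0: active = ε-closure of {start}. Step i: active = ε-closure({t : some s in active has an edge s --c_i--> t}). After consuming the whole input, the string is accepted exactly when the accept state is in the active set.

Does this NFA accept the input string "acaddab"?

initial (ε-close {0}): {0}
'a' @ 1: {}  — no active states
rest 'caddab' ignored (set empty)
after full input: {}  (accept=3 not in)

Answer: REJECT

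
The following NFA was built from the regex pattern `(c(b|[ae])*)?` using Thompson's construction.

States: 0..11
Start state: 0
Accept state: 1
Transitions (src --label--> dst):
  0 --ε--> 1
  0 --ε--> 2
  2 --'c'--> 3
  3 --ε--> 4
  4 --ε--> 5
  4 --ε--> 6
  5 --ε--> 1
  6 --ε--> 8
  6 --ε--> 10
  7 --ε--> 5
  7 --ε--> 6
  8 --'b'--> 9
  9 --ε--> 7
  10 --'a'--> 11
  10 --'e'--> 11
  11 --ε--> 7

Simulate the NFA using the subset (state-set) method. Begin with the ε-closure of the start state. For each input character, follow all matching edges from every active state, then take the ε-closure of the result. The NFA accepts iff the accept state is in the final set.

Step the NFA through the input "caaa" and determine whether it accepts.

Answer: ACCEPT

Steps:
start: ε-closure({0}) = {0,1,2}
'c' @ 1: {1,3,4,5,6,8,10}  [accepting]
'a' @ 2: {1,5,6,7,8,10,11}  [accepting]
'a' @ 3: {1,5,6,7,8,10,11}  [accepting]
'a' @ 4: {1,5,6,7,8,10,11}  [accepting]
after full input: {1,5,6,7,8,10,11}  (accept=1 in)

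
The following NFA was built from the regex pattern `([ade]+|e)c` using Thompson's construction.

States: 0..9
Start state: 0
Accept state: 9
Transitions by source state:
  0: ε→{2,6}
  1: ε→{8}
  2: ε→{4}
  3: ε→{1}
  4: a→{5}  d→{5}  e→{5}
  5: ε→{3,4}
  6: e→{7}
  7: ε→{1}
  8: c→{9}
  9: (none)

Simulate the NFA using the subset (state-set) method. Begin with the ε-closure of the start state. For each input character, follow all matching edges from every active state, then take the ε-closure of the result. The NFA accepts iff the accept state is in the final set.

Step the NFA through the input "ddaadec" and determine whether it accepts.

Answer: ACCEPT

Trace:
S₀ = ε-closure({0}) = {0,2,4,6}
'd' @ 1: {1,3,4,5,8}
'd' @ 2: {1,3,4,5,8}
'a' @ 3: {1,3,4,5,8}
'a' @ 4: {1,3,4,5,8}
'd' @ 5: {1,3,4,5,8}
'e' @ 6: {1,3,4,5,8}
'c' @ 7: {9}  ✓accept
after full input: {9}  (accept=9 in)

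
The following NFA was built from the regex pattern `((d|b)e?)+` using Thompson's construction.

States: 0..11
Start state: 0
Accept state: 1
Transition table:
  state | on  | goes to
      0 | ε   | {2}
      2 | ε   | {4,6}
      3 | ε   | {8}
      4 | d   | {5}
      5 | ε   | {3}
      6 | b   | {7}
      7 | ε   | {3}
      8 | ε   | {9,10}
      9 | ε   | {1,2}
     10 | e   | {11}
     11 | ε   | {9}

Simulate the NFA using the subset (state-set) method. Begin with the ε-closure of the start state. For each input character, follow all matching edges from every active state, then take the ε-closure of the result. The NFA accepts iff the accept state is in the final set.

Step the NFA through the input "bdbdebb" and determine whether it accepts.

initial (ε-close {0}): {0,2,4,6}
'b' @ 1: {1,2,3,4,6,7,8,9,10}  ✓accept
'd' @ 2: {1,2,3,4,5,6,8,9,10}  ✓accept
'b' @ 3: {1,2,3,4,6,7,8,9,10}  ✓accept
'd' @ 4: {1,2,3,4,5,6,8,9,10}  ✓accept
'e' @ 5: {1,2,4,6,9,11}  ✓accept
'b' @ 6: {1,2,3,4,6,7,8,9,10}  ✓accept
'b' @ 7: {1,2,3,4,6,7,8,9,10}  ✓accept
final: {1,2,3,4,6,7,8,9,10}; accept 1 in set

Answer: ACCEPT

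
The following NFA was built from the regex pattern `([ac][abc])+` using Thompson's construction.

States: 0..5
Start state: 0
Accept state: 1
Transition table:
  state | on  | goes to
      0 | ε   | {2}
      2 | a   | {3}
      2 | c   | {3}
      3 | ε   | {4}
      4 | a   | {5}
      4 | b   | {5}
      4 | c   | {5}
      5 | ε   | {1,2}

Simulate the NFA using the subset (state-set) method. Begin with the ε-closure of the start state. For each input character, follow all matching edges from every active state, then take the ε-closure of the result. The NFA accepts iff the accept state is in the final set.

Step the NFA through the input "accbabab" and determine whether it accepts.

S₀ = ε-closure({0}) = {0,2}
'a' @ 1: {3,4}
'c' @ 2: {1,2,5}  (accept∈set)
'c' @ 3: {3,4}
'b' @ 4: {1,2,5}  (accept∈set)
'a' @ 5: {3,4}
'b' @ 6: {1,2,5}  (accept∈set)
'a' @ 7: {3,4}
'b' @ 8: {1,2,5}  (accept∈set)
end set {1,2,5} — state 1 in

Answer: ACCEPT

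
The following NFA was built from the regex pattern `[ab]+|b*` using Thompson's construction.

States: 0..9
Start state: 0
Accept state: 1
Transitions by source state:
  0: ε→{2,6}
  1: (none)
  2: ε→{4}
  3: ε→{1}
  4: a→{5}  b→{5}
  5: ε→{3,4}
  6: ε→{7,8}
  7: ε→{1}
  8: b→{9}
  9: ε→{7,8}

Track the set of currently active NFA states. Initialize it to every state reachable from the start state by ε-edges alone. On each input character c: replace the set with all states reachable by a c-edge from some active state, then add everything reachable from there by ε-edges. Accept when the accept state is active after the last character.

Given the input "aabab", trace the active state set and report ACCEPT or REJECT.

Answer: ACCEPT

Steps:
S₀ = ε-closure({0}) = {0,1,2,4,6,7,8}
'a' @ 1: {1,3,4,5}  (accept∈set)
'a' @ 2: {1,3,4,5}  (accept∈set)
'b' @ 3: {1,3,4,5}  (accept∈set)
'a' @ 4: {1,3,4,5}  (accept∈set)
'b' @ 5: {1,3,4,5}  (accept∈set)
end set {1,3,4,5} — state 1 in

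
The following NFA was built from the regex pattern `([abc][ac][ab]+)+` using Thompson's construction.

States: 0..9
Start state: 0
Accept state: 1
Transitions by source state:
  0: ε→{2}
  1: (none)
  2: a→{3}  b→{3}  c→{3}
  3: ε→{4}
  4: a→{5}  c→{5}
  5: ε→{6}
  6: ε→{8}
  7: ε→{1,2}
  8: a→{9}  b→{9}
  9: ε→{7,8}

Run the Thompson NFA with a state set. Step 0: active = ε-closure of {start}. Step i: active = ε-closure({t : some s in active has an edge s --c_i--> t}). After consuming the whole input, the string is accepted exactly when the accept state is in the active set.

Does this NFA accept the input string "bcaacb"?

start: ε-closure({0}) = {0,2}
'b' @ 1: {3,4}
'c' @ 2: {5,6,8}
'a' @ 3: {1,2,7,8,9}  (accept∈set)
'a' @ 4: {1,2,3,4,7,8,9}  (accept∈set)
'c' @ 5: {3,4,5,6,8}
'b' @ 6: {1,2,7,8,9}  (accept∈set)
final: {1,2,7,8,9}; accept 1 in set

Answer: ACCEPT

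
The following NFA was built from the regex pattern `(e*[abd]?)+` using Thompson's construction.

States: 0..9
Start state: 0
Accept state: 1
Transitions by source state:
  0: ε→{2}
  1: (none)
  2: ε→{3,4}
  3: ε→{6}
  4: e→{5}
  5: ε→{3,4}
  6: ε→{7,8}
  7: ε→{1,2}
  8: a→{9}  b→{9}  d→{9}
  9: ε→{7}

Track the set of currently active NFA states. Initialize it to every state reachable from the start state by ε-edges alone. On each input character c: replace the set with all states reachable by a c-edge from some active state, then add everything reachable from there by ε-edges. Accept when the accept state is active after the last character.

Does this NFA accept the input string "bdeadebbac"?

Answer: REJECT

Derivation:
S₀ = ε-closure({0}) = {0,1,2,3,4,6,7,8}
'b' @ 1: {1,2,3,4,6,7,8,9}  ✓accept
'd' @ 2: {1,2,3,4,6,7,8,9}  ✓accept
'e' @ 3: {1,2,3,4,5,6,7,8}  ✓accept
'a' @ 4: {1,2,3,4,6,7,8,9}  ✓accept
'd' @ 5: {1,2,3,4,6,7,8,9}  ✓accept
'e' @ 6: {1,2,3,4,5,6,7,8}  ✓accept
'b' @ 7: {1,2,3,4,6,7,8,9}  ✓accept
'b' @ 8: {1,2,3,4,6,7,8,9}  ✓accept
'a' @ 9: {1,2,3,4,6,7,8,9}  ✓accept
'c' @ 10: {}  — no active states
final: {}; accept 1 not in set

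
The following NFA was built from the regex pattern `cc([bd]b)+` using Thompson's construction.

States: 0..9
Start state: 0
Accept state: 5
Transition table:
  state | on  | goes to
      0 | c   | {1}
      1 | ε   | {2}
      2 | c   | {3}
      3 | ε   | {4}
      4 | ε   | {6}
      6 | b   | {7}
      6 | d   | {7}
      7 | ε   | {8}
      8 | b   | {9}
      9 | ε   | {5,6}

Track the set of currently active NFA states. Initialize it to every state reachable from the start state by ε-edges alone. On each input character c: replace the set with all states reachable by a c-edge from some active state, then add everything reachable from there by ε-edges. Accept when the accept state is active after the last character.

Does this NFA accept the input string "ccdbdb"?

Answer: ACCEPT

Steps:
start: ε-closure({0}) = {0}
'c' @ 1: {1,2}
'c' @ 2: {3,4,6}
'd' @ 3: {7,8}
'b' @ 4: {5,6,9}  [accepting]
'd' @ 5: {7,8}
'b' @ 6: {5,6,9}  [accepting]
end set {5,6,9} — state 5 in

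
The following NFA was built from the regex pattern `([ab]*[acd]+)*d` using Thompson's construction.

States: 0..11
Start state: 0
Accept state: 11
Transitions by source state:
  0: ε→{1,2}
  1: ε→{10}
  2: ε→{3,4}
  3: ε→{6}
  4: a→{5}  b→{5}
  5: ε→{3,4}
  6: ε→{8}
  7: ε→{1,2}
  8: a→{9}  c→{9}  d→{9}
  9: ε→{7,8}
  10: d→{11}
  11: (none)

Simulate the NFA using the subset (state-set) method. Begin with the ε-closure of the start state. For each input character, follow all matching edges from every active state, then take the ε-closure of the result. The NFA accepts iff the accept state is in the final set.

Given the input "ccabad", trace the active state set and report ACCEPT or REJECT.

initial (ε-close {0}): {0,1,2,3,4,6,8,10}
'c' @ 1: {1,2,3,4,6,7,8,9,10}
'c' @ 2: {1,2,3,4,6,7,8,9,10}
'a' @ 3: {1,2,3,4,5,6,7,8,9,10}
'b' @ 4: {3,4,5,6,8}
'a' @ 5: {1,2,3,4,5,6,7,8,9,10}
'd' @ 6: {1,2,3,4,6,7,8,9,10,11}  ✓accept
end set {1,2,3,4,6,7,8,9,10,11} — state 11 in

Answer: ACCEPT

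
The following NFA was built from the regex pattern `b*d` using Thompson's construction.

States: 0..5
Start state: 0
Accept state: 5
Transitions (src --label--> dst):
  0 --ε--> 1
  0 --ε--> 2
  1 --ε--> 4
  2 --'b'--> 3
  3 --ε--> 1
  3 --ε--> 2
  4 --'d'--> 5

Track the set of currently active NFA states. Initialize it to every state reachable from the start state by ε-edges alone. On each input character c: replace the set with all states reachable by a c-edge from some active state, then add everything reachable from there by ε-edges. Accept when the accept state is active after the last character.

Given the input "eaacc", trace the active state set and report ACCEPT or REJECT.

Answer: REJECT

Derivation:
S₀ = ε-closure({0}) = {0,1,2,4}
'e' @ 1: {}  — no active states
rest 'aacc' ignored (set empty)
after full input: {}  (accept=5 not in)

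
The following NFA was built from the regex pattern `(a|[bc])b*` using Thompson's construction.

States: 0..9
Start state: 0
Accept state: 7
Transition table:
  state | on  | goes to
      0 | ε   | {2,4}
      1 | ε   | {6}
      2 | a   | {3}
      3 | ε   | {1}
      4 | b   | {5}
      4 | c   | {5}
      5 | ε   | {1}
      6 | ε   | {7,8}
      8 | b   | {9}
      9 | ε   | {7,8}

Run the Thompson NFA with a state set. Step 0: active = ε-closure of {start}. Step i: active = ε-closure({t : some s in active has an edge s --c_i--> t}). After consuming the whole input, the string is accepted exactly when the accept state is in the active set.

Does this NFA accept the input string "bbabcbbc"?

initial (ε-close {0}): {0,2,4}
'b' @ 1: {1,5,6,7,8}  [accepting]
'b' @ 2: {7,8,9}  [accepting]
'a' @ 3: {}  — no active states
rest 'bcbbc' ignored (set empty)
final: {}; accept 7 not in set

Answer: REJECT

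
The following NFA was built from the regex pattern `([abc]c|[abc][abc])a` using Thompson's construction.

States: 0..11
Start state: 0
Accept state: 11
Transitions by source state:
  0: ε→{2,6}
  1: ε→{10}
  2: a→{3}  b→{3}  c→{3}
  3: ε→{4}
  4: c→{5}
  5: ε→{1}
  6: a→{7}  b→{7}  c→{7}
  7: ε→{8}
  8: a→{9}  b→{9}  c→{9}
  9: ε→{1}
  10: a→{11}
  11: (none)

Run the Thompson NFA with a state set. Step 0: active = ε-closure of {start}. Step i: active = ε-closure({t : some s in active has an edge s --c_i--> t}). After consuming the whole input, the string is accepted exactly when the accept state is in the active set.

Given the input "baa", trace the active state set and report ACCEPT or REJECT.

Answer: ACCEPT

Trace:
S₀ = ε-closure({0}) = {0,2,6}
'b' @ 1: {3,4,7,8}
'a' @ 2: {1,9,10}
'a' @ 3: {11}  [accepting]
final: {11}; accept 11 in set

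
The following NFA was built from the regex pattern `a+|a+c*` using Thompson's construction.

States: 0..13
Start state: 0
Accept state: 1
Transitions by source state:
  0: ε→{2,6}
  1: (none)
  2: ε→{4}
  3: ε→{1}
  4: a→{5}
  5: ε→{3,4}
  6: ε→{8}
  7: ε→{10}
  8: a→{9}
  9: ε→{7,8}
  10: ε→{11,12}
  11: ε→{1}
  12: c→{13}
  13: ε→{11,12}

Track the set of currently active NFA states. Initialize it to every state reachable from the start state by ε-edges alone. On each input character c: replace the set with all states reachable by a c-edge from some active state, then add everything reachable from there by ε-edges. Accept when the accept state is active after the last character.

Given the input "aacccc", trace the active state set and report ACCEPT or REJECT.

S₀ = ε-closure({0}) = {0,2,4,6,8}
'a' @ 1: {1,3,4,5,7,8,9,10,11,12}  [accepting]
'a' @ 2: {1,3,4,5,7,8,9,10,11,12}  [accepting]
'c' @ 3: {1,11,12,13}  [accepting]
'c' @ 4: {1,11,12,13}  [accepting]
'c' @ 5: {1,11,12,13}  [accepting]
'c' @ 6: {1,11,12,13}  [accepting]
final: {1,11,12,13}; accept 1 in set

Answer: ACCEPT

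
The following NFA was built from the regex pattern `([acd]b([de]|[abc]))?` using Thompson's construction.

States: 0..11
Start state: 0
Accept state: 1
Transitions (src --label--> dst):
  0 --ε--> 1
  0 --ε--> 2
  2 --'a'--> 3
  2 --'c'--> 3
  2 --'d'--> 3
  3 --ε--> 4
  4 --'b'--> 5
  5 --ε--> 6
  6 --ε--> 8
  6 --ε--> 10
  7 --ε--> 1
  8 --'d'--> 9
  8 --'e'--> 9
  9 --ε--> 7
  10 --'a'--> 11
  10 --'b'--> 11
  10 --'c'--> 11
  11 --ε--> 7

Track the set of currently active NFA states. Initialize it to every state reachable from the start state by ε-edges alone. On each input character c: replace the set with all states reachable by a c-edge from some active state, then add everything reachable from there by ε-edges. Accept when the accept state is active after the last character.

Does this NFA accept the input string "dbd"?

Answer: ACCEPT

Trace:
initial (ε-close {0}): {0,1,2}
'd' @ 1: {3,4}
'b' @ 2: {5,6,8,10}
'd' @ 3: {1,7,9}  ✓accept
after full input: {1,7,9}  (accept=1 in)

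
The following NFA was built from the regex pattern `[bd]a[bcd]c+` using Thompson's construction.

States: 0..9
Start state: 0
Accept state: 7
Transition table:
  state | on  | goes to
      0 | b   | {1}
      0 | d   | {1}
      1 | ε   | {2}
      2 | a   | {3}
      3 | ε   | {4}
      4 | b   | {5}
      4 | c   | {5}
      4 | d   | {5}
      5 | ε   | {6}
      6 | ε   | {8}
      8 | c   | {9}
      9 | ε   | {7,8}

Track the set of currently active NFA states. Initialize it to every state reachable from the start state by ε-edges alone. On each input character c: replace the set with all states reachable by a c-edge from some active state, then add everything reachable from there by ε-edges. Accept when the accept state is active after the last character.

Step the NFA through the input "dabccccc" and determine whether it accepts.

Answer: ACCEPT

Derivation:
initial (ε-close {0}): {0}
'd' @ 1: {1,2}
'a' @ 2: {3,4}
'b' @ 3: {5,6,8}
'c' @ 4: {7,8,9}  [accepting]
'c' @ 5: {7,8,9}  [accepting]
'c' @ 6: {7,8,9}  [accepting]
'c' @ 7: {7,8,9}  [accepting]
'c' @ 8: {7,8,9}  [accepting]
final: {7,8,9}; accept 7 in set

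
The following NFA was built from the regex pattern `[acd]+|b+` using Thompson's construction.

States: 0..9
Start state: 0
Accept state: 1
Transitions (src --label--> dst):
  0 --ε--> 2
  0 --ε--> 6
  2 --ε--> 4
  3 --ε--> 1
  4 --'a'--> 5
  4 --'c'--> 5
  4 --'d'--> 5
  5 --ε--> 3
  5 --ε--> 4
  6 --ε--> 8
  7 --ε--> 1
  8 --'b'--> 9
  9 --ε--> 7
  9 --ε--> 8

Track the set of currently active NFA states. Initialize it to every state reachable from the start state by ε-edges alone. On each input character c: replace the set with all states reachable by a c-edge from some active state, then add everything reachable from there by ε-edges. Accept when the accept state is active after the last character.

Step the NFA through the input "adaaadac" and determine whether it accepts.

Answer: ACCEPT

Trace:
start: ε-closure({0}) = {0,2,4,6,8}
'a' @ 1: {1,3,4,5}  (accept∈set)
'd' @ 2: {1,3,4,5}  (accept∈set)
'a' @ 3: {1,3,4,5}  (accept∈set)
'a' @ 4: {1,3,4,5}  (accept∈set)
'a' @ 5: {1,3,4,5}  (accept∈set)
'd' @ 6: {1,3,4,5}  (accept∈set)
'a' @ 7: {1,3,4,5}  (accept∈set)
'c' @ 8: {1,3,4,5}  (accept∈set)
end set {1,3,4,5} — state 1 in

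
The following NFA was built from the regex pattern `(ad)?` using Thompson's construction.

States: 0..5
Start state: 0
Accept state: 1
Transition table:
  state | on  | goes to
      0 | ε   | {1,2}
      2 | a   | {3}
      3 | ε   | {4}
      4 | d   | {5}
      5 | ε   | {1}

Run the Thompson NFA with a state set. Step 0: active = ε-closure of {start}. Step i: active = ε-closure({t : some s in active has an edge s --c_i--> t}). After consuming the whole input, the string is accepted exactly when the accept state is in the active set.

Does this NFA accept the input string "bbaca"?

Answer: REJECT

Trace:
initial (ε-close {0}): {0,1,2}
'b' @ 1: {}  — state set empty
rest 'baca' ignored (set empty)
final: {}; accept 1 not in set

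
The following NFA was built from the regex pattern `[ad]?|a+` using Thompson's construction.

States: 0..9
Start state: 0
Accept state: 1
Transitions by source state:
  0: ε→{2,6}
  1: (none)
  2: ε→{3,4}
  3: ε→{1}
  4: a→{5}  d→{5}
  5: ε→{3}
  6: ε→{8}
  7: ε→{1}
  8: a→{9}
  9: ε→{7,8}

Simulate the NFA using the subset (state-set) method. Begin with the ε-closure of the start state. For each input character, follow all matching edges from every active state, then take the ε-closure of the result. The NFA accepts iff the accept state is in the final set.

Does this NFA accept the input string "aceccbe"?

Answer: REJECT

Trace:
start: ε-closure({0}) = {0,1,2,3,4,6,8}
'a' @ 1: {1,3,5,7,8,9}  [accepting]
'c' @ 2: {}  — dead — no transitions
rest 'eccbe' ignored (set empty)
after full input: {}  (accept=1 not in)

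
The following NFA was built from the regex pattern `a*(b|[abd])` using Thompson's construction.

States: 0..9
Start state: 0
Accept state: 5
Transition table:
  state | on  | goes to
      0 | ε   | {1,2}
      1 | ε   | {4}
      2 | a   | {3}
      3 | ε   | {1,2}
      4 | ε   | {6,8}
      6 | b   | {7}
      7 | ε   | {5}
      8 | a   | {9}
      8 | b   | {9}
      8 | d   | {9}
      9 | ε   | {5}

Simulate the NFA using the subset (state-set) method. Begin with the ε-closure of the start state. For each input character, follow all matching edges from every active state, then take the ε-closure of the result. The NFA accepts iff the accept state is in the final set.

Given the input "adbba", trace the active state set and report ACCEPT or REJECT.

Answer: REJECT

Steps:
S₀ = ε-closure({0}) = {0,1,2,4,6,8}
'a' @ 1: {1,2,3,4,5,6,8,9}  (accept∈set)
'd' @ 2: {5,9}  (accept∈set)
'b' @ 3: {}  — state set empty
rest 'ba' ignored (set empty)
after full input: {}  (accept=5 not in)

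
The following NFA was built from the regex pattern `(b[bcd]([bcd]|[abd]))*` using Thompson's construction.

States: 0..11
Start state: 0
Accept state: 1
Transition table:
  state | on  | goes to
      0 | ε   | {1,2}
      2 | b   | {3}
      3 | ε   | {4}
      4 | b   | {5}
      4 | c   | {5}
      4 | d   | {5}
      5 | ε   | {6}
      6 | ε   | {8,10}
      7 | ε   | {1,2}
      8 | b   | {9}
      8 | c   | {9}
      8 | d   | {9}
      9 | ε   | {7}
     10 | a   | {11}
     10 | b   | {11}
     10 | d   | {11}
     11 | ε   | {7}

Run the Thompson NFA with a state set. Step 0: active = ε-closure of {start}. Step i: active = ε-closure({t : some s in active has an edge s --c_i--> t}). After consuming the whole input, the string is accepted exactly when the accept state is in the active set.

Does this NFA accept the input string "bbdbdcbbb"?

Answer: ACCEPT

Trace:
start: ε-closure({0}) = {0,1,2}
'b' @ 1: {3,4}
'b' @ 2: {5,6,8,10}
'd' @ 3: {1,2,7,9,11}  [accepting]
'b' @ 4: {3,4}
'd' @ 5: {5,6,8,10}
'c' @ 6: {1,2,7,9}  [accepting]
'b' @ 7: {3,4}
'b' @ 8: {5,6,8,10}
'b' @ 9: {1,2,7,9,11}  [accepting]
final: {1,2,7,9,11}; accept 1 in set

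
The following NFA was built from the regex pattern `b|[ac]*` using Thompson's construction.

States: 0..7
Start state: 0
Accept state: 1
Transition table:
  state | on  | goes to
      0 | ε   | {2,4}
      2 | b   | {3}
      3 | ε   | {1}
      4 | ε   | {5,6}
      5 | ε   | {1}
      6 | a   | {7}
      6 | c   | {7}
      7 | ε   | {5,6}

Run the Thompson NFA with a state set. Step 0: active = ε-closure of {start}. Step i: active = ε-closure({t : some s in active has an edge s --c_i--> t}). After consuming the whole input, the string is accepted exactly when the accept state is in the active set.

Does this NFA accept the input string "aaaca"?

Answer: ACCEPT

Derivation:
start: ε-closure({0}) = {0,1,2,4,5,6}
'a' @ 1: {1,5,6,7}  (accept∈set)
'a' @ 2: {1,5,6,7}  (accept∈set)
'a' @ 3: {1,5,6,7}  (accept∈set)
'c' @ 4: {1,5,6,7}  (accept∈set)
'a' @ 5: {1,5,6,7}  (accept∈set)
final: {1,5,6,7}; accept 1 in set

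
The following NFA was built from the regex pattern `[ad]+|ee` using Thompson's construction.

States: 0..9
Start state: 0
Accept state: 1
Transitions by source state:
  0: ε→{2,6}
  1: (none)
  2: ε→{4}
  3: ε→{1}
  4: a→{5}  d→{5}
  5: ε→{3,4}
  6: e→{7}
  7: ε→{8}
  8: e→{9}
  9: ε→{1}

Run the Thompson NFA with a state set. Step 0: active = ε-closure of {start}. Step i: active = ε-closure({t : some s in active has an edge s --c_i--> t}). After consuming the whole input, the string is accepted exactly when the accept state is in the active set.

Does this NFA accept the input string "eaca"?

initial (ε-close {0}): {0,2,4,6}
'e' @ 1: {7,8}
'a' @ 2: {}  — no active states
rest 'ca' ignored (set empty)
end set {} — state 1 not in

Answer: REJECT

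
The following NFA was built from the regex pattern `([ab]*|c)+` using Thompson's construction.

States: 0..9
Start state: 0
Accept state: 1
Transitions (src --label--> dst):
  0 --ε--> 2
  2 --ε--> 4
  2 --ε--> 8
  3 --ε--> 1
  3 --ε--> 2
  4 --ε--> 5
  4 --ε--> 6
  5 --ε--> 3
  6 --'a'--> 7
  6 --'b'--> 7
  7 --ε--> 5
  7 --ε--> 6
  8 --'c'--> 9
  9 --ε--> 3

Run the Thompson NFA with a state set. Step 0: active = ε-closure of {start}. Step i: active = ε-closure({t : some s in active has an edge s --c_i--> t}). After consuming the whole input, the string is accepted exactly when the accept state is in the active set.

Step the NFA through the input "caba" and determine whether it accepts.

initial (ε-close {0}): {0,1,2,3,4,5,6,8}
'c' @ 1: {1,2,3,4,5,6,8,9}  [accepting]
'a' @ 2: {1,2,3,4,5,6,7,8}  [accepting]
'b' @ 3: {1,2,3,4,5,6,7,8}  [accepting]
'a' @ 4: {1,2,3,4,5,6,7,8}  [accepting]
after full input: {1,2,3,4,5,6,7,8}  (accept=1 in)

Answer: ACCEPT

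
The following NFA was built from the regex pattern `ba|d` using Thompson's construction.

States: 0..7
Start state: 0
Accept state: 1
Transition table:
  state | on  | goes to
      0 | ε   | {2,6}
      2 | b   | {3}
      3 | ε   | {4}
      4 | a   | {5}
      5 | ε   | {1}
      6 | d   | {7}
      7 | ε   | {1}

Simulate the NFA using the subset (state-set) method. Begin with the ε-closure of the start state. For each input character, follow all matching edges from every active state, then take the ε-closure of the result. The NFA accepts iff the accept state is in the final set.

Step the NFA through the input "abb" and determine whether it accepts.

Answer: REJECT

Steps:
initial (ε-close {0}): {0,2,6}
'a' @ 1: {}  — state set empty
rest 'bb' ignored (set empty)
final: {}; accept 1 not in set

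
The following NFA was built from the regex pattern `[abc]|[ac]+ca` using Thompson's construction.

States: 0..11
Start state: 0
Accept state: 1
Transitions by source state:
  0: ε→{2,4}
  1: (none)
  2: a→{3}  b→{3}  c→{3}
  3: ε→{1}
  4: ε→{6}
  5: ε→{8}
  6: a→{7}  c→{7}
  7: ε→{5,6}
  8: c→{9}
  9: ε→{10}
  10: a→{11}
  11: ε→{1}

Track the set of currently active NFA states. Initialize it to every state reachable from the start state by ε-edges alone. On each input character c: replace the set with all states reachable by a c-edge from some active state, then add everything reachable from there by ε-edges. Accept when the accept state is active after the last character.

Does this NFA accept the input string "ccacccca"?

S₀ = ε-closure({0}) = {0,2,4,6}
'c' @ 1: {1,3,5,6,7,8}  (accept∈set)
'c' @ 2: {5,6,7,8,9,10}
'a' @ 3: {1,5,6,7,8,11}  (accept∈set)
'c' @ 4: {5,6,7,8,9,10}
'c' @ 5: {5,6,7,8,9,10}
'c' @ 6: {5,6,7,8,9,10}
'c' @ 7: {5,6,7,8,9,10}
'a' @ 8: {1,5,6,7,8,11}  (accept∈set)
final: {1,5,6,7,8,11}; accept 1 in set

Answer: ACCEPT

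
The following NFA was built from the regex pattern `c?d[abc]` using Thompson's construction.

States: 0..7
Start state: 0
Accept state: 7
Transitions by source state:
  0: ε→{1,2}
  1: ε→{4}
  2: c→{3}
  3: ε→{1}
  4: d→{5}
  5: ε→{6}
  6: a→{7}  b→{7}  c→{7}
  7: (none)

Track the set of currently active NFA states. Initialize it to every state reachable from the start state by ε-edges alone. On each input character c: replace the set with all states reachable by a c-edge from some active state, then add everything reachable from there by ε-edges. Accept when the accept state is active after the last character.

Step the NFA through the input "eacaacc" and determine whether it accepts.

Answer: REJECT

Trace:
start: ε-closure({0}) = {0,1,2,4}
'e' @ 1: {}  — no active states
rest 'acaacc' ignored (set empty)
final: {}; accept 7 not in set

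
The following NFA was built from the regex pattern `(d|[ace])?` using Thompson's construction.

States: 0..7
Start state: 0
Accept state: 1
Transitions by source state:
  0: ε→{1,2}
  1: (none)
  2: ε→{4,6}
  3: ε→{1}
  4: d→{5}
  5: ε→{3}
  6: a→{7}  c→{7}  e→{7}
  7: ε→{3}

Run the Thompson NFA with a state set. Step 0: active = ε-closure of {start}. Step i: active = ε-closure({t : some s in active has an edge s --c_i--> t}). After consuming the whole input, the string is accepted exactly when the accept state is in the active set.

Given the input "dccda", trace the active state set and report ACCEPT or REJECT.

Answer: REJECT

Steps:
S₀ = ε-closure({0}) = {0,1,2,4,6}
'd' @ 1: {1,3,5}  ✓accept
'c' @ 2: {}  — no active states
rest 'cda' ignored (set empty)
end set {} — state 1 not in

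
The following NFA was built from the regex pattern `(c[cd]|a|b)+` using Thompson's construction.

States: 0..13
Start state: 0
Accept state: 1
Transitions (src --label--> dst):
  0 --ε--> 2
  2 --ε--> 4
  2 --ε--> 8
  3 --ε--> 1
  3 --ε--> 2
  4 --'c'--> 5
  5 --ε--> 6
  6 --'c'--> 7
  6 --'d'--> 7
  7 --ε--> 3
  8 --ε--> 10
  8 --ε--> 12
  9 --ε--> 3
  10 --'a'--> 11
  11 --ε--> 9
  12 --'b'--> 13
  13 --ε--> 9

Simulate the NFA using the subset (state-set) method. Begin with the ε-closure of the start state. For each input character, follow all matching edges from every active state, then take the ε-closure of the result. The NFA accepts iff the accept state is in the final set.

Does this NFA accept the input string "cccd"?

Answer: ACCEPT

Trace:
initial (ε-close {0}): {0,2,4,8,10,12}
'c' @ 1: {5,6}
'c' @ 2: {1,2,3,4,7,8,10,12}  [accepting]
'c' @ 3: {5,6}
'd' @ 4: {1,2,3,4,7,8,10,12}  [accepting]
final: {1,2,3,4,7,8,10,12}; accept 1 in set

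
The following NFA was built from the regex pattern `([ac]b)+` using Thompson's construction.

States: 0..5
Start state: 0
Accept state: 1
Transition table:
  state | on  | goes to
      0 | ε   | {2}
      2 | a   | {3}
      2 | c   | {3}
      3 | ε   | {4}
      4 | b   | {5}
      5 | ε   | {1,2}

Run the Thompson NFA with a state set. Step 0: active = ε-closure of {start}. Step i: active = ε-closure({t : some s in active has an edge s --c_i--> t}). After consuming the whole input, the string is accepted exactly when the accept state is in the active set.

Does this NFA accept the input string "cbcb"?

Answer: ACCEPT

Trace:
start: ε-closure({0}) = {0,2}
'c' @ 1: {3,4}
'b' @ 2: {1,2,5}  ✓accept
'c' @ 3: {3,4}
'b' @ 4: {1,2,5}  ✓accept
end set {1,2,5} — state 1 in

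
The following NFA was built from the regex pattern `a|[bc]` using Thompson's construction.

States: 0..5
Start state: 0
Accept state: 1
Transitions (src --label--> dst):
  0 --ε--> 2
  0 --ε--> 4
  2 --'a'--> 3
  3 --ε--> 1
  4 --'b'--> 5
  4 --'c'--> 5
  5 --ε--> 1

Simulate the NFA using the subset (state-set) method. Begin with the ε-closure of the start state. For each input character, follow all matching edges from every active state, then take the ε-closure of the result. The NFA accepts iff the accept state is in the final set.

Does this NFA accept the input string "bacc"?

Answer: REJECT

Derivation:
S₀ = ε-closure({0}) = {0,2,4}
'b' @ 1: {1,5}  ✓accept
'a' @ 2: {}  — state set empty
rest 'cc' ignored (set empty)
final: {}; accept 1 not in set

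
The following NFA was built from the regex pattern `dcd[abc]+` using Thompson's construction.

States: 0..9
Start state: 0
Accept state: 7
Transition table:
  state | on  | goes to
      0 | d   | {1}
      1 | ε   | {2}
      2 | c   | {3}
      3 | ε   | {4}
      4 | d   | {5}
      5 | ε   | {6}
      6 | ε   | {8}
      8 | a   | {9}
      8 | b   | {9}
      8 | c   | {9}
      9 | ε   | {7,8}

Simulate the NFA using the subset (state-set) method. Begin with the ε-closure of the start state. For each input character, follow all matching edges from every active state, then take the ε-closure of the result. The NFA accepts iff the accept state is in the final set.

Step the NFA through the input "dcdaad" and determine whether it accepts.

initial (ε-close {0}): {0}
'd' @ 1: {1,2}
'c' @ 2: {3,4}
'd' @ 3: {5,6,8}
'a' @ 4: {7,8,9}  [accepting]
'a' @ 5: {7,8,9}  [accepting]
'd' @ 6: {}  — state set empty
after full input: {}  (accept=7 not in)

Answer: REJECT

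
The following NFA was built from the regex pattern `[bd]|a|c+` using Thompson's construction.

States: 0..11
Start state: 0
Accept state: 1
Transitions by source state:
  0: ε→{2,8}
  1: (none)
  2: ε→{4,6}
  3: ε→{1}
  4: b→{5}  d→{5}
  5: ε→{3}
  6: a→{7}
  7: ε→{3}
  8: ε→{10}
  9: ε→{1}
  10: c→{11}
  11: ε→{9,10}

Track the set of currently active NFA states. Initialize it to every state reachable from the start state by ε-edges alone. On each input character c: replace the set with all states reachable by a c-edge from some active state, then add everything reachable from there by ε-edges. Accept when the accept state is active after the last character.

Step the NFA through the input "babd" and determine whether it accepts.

initial (ε-close {0}): {0,2,4,6,8,10}
'b' @ 1: {1,3,5}  [accepting]
'a' @ 2: {}  — dead — no transitions
rest 'bd' ignored (set empty)
after full input: {}  (accept=1 not in)

Answer: REJECT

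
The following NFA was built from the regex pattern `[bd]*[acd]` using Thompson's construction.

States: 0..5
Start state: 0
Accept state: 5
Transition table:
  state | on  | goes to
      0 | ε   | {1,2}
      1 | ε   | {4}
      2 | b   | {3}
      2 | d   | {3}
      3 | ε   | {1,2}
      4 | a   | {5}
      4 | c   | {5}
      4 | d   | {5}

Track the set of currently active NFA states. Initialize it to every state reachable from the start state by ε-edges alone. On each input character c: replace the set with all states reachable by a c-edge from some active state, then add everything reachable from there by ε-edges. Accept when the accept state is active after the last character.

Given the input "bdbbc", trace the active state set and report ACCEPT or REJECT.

start: ε-closure({0}) = {0,1,2,4}
'b' @ 1: {1,2,3,4}
'd' @ 2: {1,2,3,4,5}  [accepting]
'b' @ 3: {1,2,3,4}
'b' @ 4: {1,2,3,4}
'c' @ 5: {5}  [accepting]
end set {5} — state 5 in

Answer: ACCEPT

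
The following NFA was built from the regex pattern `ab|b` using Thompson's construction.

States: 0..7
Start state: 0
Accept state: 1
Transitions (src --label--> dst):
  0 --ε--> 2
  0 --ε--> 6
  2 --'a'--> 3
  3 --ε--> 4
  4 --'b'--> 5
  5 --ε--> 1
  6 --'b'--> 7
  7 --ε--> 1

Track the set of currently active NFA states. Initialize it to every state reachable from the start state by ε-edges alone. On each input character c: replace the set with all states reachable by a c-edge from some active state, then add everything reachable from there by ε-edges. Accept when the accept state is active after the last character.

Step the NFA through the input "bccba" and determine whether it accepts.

initial (ε-close {0}): {0,2,6}
'b' @ 1: {1,7}  [accepting]
'c' @ 2: {}  — dead — no transitions
rest 'cba' ignored (set empty)
final: {}; accept 1 not in set

Answer: REJECT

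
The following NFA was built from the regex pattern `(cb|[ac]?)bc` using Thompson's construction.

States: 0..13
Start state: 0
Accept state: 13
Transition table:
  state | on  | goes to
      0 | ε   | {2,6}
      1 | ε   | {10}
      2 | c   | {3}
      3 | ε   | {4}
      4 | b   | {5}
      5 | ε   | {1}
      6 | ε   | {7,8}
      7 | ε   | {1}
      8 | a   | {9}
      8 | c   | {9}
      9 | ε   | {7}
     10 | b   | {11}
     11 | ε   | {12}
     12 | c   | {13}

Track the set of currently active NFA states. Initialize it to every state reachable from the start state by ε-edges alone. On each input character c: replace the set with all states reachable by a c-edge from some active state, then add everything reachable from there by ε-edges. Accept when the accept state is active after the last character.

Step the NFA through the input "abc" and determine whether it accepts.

Answer: ACCEPT

Derivation:
initial (ε-close {0}): {0,1,2,6,7,8,10}
'a' @ 1: {1,7,9,10}
'b' @ 2: {11,12}
'c' @ 3: {13}  ✓accept
final: {13}; accept 13 in set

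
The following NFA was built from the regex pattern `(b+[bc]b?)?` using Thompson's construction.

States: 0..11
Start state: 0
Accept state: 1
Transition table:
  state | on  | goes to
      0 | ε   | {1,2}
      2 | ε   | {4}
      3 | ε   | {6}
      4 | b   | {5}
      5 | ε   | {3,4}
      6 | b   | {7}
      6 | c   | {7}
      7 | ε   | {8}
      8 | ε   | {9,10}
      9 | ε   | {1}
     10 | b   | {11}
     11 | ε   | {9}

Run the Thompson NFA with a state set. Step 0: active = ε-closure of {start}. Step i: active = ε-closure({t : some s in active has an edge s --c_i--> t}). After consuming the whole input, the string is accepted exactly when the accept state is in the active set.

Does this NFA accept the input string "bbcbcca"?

start: ε-closure({0}) = {0,1,2,4}
'b' @ 1: {3,4,5,6}
'b' @ 2: {1,3,4,5,6,7,8,9,10}  (accept∈set)
'c' @ 3: {1,7,8,9,10}  (accept∈set)
'b' @ 4: {1,9,11}  (accept∈set)
'c' @ 5: {}  — dead — no transitions
rest 'ca' ignored (set empty)
final: {}; accept 1 not in set

Answer: REJECT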